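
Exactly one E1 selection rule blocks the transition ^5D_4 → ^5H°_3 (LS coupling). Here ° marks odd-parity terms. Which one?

ΔL = 0, ±1 (not L=0↔0): L: 2 → 5, ΔL = +3 — violated.
ΔJ = 0, ±1 (not J=0↔0): J: 4 → 3, ΔJ = -1 — satisfied.
Parity must change: even → odd — satisfied.
ΔS = 0: S: 2 → 2 — satisfied.

the ΔL = 0, ±1 rule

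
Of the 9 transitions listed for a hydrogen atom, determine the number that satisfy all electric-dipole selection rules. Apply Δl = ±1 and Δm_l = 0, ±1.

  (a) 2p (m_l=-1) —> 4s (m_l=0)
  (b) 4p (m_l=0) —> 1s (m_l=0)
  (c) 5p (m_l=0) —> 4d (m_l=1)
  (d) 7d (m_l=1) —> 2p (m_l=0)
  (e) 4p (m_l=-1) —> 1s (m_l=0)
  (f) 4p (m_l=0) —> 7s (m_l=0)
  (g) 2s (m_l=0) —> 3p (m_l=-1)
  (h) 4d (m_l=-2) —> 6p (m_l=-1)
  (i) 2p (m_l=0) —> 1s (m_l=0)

(a) allowed
(b) allowed
(c) allowed
(d) allowed
(e) allowed
(f) allowed
(g) allowed
(h) allowed
(i) allowed
Total allowed: 9 of 9.

9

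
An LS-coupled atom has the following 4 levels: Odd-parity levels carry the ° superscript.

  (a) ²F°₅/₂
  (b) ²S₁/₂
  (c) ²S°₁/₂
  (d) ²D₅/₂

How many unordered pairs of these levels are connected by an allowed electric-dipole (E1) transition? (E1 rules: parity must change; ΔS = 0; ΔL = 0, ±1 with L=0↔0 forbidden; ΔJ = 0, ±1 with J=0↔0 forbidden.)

1

(a)–(b): forbidden (ΔL, ΔJ).
(a)–(c): forbidden (parity, ΔL, ΔJ).
(a)–(d): allowed.
(b)–(c): forbidden (ΔL).
(b)–(d): forbidden (parity, ΔL, ΔJ).
(c)–(d): forbidden (ΔL, ΔJ).
Allowed pairs: 1 of 6.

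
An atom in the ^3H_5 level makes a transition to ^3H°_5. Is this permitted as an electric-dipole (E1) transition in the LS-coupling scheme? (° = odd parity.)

Parity must change: even → odd — passes.
ΔS = 0: S: 1 → 1 — passes.
ΔL = 0, ±1 (not L=0↔0): L: 5 → 5, ΔL = +0 — passes.
ΔJ = 0, ±1 (not J=0↔0): J: 5 → 5, ΔJ = +0 — passes.
All four E1 rules are satisfied.

allowed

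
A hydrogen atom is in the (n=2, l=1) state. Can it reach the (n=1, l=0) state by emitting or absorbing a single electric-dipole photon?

l: 1 → 0 (Δl = -1). Δl = ±1 ✓.
All E1 selection rules are satisfied.

allowed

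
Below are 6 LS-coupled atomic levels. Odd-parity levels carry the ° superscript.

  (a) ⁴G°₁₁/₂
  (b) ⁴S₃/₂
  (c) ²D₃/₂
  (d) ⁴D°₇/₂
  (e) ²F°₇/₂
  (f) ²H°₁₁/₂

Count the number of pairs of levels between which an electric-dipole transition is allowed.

(a)–(b): forbidden (ΔL, ΔJ).
(a)–(c): forbidden (ΔS, ΔL, ΔJ).
(a)–(d): forbidden (parity, ΔL, ΔJ).
(a)–(e): forbidden (parity, ΔS, ΔJ).
(a)–(f): forbidden (parity, ΔS).
(b)–(c): forbidden (parity, ΔS, ΔL).
(b)–(d): forbidden (ΔL, ΔJ).
(b)–(e): forbidden (ΔS, ΔL, ΔJ).
(b)–(f): forbidden (ΔS, ΔL, ΔJ).
(c)–(d): forbidden (ΔS, ΔJ).
(c)–(e): forbidden (ΔJ).
(c)–(f): forbidden (ΔL, ΔJ).
(d)–(e): forbidden (parity, ΔS).
(d)–(f): forbidden (parity, ΔS, ΔL, ΔJ).
(e)–(f): forbidden (parity, ΔL, ΔJ).
Allowed pairs: 0 of 15.

0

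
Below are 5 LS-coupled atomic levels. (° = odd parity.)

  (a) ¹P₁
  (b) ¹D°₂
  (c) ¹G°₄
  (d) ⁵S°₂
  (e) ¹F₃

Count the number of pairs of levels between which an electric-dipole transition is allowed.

(a)–(b): allowed.
(a)–(c): forbidden (ΔL, ΔJ).
(a)–(d): forbidden (ΔS).
(a)–(e): forbidden (parity, ΔL, ΔJ).
(b)–(c): forbidden (parity, ΔL, ΔJ).
(b)–(d): forbidden (parity, ΔS, ΔL).
(b)–(e): allowed.
(c)–(d): forbidden (parity, ΔS, ΔL, ΔJ).
(c)–(e): allowed.
(d)–(e): forbidden (ΔS, ΔL).
Allowed pairs: 3 of 10.

3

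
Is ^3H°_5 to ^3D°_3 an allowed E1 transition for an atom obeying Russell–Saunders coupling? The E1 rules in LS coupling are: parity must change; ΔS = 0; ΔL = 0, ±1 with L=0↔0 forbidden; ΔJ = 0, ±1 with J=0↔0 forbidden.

Reading off the term symbols: S 1→1, L 5→2, J 5→3, parity odd→odd.
ΔS = 0: S: 1 → 1 — ok.
ΔL = 0, ±1 (not L=0↔0): L: 5 → 2, ΔL = -3 — fails.
Parity must change: odd → odd — fails.
ΔJ = 0, ±1 (not J=0↔0): J: 5 → 3, ΔJ = -2 — fails.
Rule(s) violated: parity, ΔL, ΔJ.

forbidden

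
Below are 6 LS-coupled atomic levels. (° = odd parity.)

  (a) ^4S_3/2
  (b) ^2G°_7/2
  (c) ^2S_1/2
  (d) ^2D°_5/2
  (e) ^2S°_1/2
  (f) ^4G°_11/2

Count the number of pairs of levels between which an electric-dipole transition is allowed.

0

(a)–(b): forbidden (ΔS, ΔL, ΔJ).
(a)–(c): forbidden (parity, ΔS, ΔL).
(a)–(d): forbidden (ΔS, ΔL).
(a)–(e): forbidden (ΔS, ΔL).
(a)–(f): forbidden (ΔL, ΔJ).
(b)–(c): forbidden (ΔL, ΔJ).
(b)–(d): forbidden (parity, ΔL).
(b)–(e): forbidden (parity, ΔL, ΔJ).
(b)–(f): forbidden (parity, ΔS, ΔJ).
(c)–(d): forbidden (ΔL, ΔJ).
(c)–(e): forbidden (ΔL).
(c)–(f): forbidden (ΔS, ΔL, ΔJ).
(d)–(e): forbidden (parity, ΔL, ΔJ).
(d)–(f): forbidden (parity, ΔS, ΔL, ΔJ).
(e)–(f): forbidden (parity, ΔS, ΔL, ΔJ).
Allowed pairs: 0 of 15.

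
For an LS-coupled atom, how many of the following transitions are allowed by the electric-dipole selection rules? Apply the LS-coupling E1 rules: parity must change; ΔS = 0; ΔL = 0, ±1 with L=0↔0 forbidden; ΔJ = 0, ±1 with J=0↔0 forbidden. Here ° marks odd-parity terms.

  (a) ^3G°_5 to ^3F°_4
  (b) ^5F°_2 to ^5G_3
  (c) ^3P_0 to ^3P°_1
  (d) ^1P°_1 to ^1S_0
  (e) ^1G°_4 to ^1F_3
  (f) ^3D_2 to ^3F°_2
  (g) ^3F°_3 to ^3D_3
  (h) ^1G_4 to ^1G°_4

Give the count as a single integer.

7

(a) forbidden (parity fails)
(b) allowed
(c) allowed
(d) allowed
(e) allowed
(f) allowed
(g) allowed
(h) allowed
Total allowed: 7 of 8.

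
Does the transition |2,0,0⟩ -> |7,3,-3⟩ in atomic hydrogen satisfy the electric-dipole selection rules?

l: 0 → 3 (Δl = +3). Δl = ±1 ✗.
Δm_l = -3 − (0) = -3. E1 requires Δm_l = 0, ±1: ✗.
The transition is electric-dipole forbidden.

forbidden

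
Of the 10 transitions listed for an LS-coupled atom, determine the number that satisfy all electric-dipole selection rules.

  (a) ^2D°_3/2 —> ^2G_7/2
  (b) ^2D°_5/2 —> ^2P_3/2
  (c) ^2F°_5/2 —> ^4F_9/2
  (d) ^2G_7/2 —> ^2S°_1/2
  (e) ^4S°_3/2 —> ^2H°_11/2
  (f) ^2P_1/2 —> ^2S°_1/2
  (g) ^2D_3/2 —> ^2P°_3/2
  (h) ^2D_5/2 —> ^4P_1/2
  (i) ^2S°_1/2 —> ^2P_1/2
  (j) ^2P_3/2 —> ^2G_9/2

(a) forbidden (ΔL, ΔJ fail)
(b) allowed
(c) forbidden (ΔS, ΔJ fail)
(d) forbidden (ΔL, ΔJ fail)
(e) forbidden (parity, ΔS, ΔL, ΔJ fail)
(f) allowed
(g) allowed
(h) forbidden (parity, ΔS, ΔJ fail)
(i) allowed
(j) forbidden (parity, ΔL, ΔJ fail)
Total allowed: 4 of 10.

4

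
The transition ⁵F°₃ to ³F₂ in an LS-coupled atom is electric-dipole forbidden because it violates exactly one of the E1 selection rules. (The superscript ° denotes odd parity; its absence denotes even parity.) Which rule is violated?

the ΔS = 0 rule

Initial level: S=2, L=3, J=3, parity odd. Final level: S=1, L=3, J=2, parity even.
ΔL = 0, ±1 (not L=0↔0): L: 3 → 3, ΔL = +0 — passes.
ΔS = 0: S: 2 → 1 — fails.
ΔJ = 0, ±1 (not J=0↔0): J: 3 → 2, ΔJ = -1 — passes.
Parity must change: odd → even — passes.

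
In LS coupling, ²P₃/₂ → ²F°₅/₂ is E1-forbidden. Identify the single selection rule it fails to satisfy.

Reading off the term symbols: S 1/2→1/2, L 1→3, J 3/2→5/2, parity even→odd.
Parity must change: even → odd — satisfied.
ΔS = 0: S: 1/2 → 1/2 — satisfied.
ΔL = 0, ±1 (not L=0↔0): L: 1 → 3, ΔL = +2 — violated.
ΔJ = 0, ±1 (not J=0↔0): J: 3/2 → 5/2, ΔJ = +1 — satisfied.

the ΔL = 0, ±1 rule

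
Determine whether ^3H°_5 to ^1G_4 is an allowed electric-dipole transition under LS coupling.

Reading off the term symbols: S 1→0, L 5→4, J 5→4, parity odd→even.
ΔL = 0, ±1 (not L=0↔0): L: 5 → 4, ΔL = -1 — ✓.
ΔS = 0: S: 1 → 0 — ✗.
Parity must change: odd → even — ✓.
ΔJ = 0, ±1 (not J=0↔0): J: 5 → 4, ΔJ = -1 — ✓.
Rule(s) violated: ΔS.

forbidden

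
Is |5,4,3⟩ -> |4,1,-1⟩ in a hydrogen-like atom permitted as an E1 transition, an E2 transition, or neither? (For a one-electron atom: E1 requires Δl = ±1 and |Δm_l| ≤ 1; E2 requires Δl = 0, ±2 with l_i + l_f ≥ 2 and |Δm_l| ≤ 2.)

Δl = 1 − 4 = -3; l_i + l_f = 5.
Δm_l = -4.
E1 (Δl = ±1, |Δm_l| ≤ 1): not satisfied.
E2 (Δl = 0,±2, l_i+l_f ≥ 2, |Δm_l| ≤ 2): not satisfied.

neither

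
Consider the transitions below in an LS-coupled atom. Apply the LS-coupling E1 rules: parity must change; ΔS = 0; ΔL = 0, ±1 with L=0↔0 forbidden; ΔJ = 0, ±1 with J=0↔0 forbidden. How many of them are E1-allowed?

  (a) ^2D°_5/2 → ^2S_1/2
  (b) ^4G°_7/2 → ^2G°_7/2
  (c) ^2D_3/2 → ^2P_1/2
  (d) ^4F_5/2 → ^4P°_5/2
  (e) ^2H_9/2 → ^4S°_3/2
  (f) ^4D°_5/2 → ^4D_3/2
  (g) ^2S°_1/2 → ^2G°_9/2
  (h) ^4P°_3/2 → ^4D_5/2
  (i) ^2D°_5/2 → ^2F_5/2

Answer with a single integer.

(a) forbidden (ΔL, ΔJ fail)
(b) forbidden (parity, ΔS fail)
(c) forbidden (parity fails)
(d) forbidden (ΔL fails)
(e) forbidden (ΔS, ΔL, ΔJ fail)
(f) allowed
(g) forbidden (parity, ΔL, ΔJ fail)
(h) allowed
(i) allowed
Total allowed: 3 of 9.

3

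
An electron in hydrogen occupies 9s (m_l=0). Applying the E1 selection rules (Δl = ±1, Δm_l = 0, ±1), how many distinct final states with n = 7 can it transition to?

E1 requires Δl = ±1, so l_f ∈ {-1, 1}; with 0 ≤ l_f ≤ n_f−1 = 6, the allowed l_f values are {1}.
For l_f = 1: m_f ∈ {m_i−1, m_i, m_i+1} ∩ [−1, 1] = {-1, 0, 1} → 3 states.
Total: 3.

3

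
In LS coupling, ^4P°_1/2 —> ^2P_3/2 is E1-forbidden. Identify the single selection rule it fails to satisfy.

the ΔS = 0 rule

Initial level: S=3/2, L=1, J=1/2, parity odd. Final level: S=1/2, L=1, J=3/2, parity even.
Parity must change: odd → even — ok.
ΔS = 0: S: 3/2 → 1/2 — fails.
ΔL = 0, ±1 (not L=0↔0): L: 1 → 1, ΔL = +0 — ok.
ΔJ = 0, ±1 (not J=0↔0): J: 1/2 → 3/2, ΔJ = +1 — ok.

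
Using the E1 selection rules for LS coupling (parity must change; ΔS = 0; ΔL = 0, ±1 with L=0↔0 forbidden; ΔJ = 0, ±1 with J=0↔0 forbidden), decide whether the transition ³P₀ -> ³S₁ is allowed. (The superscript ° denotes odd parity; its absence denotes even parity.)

forbidden

Initial level: S=1, L=1, J=0, parity even. Final level: S=1, L=0, J=1, parity even.
Parity must change: even → even — fails.
ΔS = 0: S: 1 → 1 — ok.
ΔL = 0, ±1 (not L=0↔0): L: 1 → 0, ΔL = -1 — ok.
ΔJ = 0, ±1 (not J=0↔0): J: 0 → 1, ΔJ = +1 — ok.
Rule(s) violated: parity.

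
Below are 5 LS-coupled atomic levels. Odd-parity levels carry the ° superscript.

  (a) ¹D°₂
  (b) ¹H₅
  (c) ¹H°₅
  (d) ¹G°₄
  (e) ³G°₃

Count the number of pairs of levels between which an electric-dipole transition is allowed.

(a)–(b): forbidden (ΔL, ΔJ).
(a)–(c): forbidden (parity, ΔL, ΔJ).
(a)–(d): forbidden (parity, ΔL, ΔJ).
(a)–(e): forbidden (parity, ΔS, ΔL).
(b)–(c): allowed.
(b)–(d): allowed.
(b)–(e): forbidden (ΔS, ΔJ).
(c)–(d): forbidden (parity).
(c)–(e): forbidden (parity, ΔS, ΔJ).
(d)–(e): forbidden (parity, ΔS).
Allowed pairs: 2 of 10.

2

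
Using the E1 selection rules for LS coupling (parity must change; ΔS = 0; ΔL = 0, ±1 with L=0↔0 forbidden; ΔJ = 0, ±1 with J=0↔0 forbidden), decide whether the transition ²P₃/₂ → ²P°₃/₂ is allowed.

allowed

Initial level: S=1/2, L=1, J=3/2, parity even. Final level: S=1/2, L=1, J=3/2, parity odd.
Parity must change: even → odd — satisfied.
ΔS = 0: S: 1/2 → 1/2 — satisfied.
ΔL = 0, ±1 (not L=0↔0): L: 1 → 1, ΔL = +0 — satisfied.
ΔJ = 0, ±1 (not J=0↔0): J: 3/2 → 3/2, ΔJ = +0 — satisfied.
All four E1 rules are satisfied.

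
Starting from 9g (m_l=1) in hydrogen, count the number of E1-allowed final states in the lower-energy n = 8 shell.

6

E1 requires Δl = ±1, so l_f ∈ {3, 5}; with 0 ≤ l_f ≤ n_f−1 = 7, the allowed l_f values are {3, 5}.
For l_f = 3: m_f ∈ {m_i−1, m_i, m_i+1} ∩ [−3, 3] = {0, 1, 2} → 3 states.
For l_f = 5: m_f ∈ {m_i−1, m_i, m_i+1} ∩ [−5, 5] = {0, 1, 2} → 3 states.
Total: 6.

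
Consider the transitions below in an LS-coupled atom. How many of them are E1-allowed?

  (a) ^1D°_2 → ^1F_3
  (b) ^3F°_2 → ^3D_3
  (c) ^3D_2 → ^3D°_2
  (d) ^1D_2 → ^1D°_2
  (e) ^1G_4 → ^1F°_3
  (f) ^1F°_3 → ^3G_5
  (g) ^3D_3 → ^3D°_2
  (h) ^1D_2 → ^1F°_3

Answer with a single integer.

(a) allowed
(b) allowed
(c) allowed
(d) allowed
(e) allowed
(f) forbidden (ΔS, ΔJ fail)
(g) allowed
(h) allowed
Total allowed: 7 of 8.

7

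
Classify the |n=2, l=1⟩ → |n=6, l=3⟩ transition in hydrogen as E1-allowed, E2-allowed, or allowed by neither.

Δl = 3 − 1 = +2; l_i + l_f = 4.
E1 (Δl = ±1): not satisfied.
E2 (Δl = 0,±2, l_i+l_f ≥ 2): satisfied.

E2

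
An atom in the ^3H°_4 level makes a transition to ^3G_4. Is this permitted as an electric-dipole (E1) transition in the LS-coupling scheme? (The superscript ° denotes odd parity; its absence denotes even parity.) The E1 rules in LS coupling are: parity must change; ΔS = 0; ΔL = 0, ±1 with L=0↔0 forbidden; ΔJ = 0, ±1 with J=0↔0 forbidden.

allowed

Initial level: S=1, L=5, J=4, parity odd. Final level: S=1, L=4, J=4, parity even.
ΔS = 0: S: 1 → 1 — ok.
ΔL = 0, ±1 (not L=0↔0): L: 5 → 4, ΔL = -1 — ok.
Parity must change: odd → even — ok.
ΔJ = 0, ±1 (not J=0↔0): J: 4 → 4, ΔJ = +0 — ok.
All four E1 rules are satisfied.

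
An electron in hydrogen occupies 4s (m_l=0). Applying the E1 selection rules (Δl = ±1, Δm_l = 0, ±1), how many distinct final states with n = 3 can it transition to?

E1 requires Δl = ±1, so l_f ∈ {-1, 1}; with 0 ≤ l_f ≤ n_f−1 = 2, the allowed l_f values are {1}.
For l_f = 1: m_f ∈ {m_i−1, m_i, m_i+1} ∩ [−1, 1] = {-1, 0, 1} → 3 states.
Total: 3.

3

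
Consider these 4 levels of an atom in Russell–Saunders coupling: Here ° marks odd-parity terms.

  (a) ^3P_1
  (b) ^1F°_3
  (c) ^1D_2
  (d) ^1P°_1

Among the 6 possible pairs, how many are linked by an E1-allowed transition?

2

(a)–(b): forbidden (ΔS, ΔL, ΔJ).
(a)–(c): forbidden (parity, ΔS).
(a)–(d): forbidden (ΔS).
(b)–(c): allowed.
(b)–(d): forbidden (parity, ΔL, ΔJ).
(c)–(d): allowed.
Allowed pairs: 2 of 6.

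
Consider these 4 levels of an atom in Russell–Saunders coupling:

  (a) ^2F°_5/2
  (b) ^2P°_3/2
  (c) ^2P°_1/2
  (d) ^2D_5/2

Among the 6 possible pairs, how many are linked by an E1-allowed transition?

2

(a)–(b): forbidden (parity, ΔL).
(a)–(c): forbidden (parity, ΔL, ΔJ).
(a)–(d): allowed.
(b)–(c): forbidden (parity).
(b)–(d): allowed.
(c)–(d): forbidden (ΔJ).
Allowed pairs: 2 of 6.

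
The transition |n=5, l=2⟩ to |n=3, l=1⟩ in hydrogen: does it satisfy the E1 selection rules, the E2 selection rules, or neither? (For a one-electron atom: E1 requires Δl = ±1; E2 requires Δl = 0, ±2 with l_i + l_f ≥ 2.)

E1

Δl = 1 − 2 = -1; l_i + l_f = 3.
E1 (Δl = ±1): satisfied.
E2 (Δl = 0,±2, l_i+l_f ≥ 2): not satisfied.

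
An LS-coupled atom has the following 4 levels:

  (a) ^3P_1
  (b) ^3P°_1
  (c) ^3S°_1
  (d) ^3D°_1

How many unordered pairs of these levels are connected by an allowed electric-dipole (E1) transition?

(a)–(b): allowed.
(a)–(c): allowed.
(a)–(d): allowed.
(b)–(c): forbidden (parity).
(b)–(d): forbidden (parity).
(c)–(d): forbidden (parity, ΔL).
Allowed pairs: 3 of 6.

3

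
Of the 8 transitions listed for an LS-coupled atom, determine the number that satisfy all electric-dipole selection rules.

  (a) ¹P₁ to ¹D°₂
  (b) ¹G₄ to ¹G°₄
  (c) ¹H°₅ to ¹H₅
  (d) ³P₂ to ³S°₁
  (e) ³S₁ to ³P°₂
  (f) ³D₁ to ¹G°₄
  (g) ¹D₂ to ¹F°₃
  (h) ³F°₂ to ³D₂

7

(a) allowed
(b) allowed
(c) allowed
(d) allowed
(e) allowed
(f) forbidden (ΔS, ΔL, ΔJ fail)
(g) allowed
(h) allowed
Total allowed: 7 of 8.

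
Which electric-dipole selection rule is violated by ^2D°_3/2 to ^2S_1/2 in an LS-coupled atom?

the ΔL = 0, ±1 rule

Reading off the term symbols: S 1/2→1/2, L 2→0, J 3/2→1/2, parity odd→even.
Parity must change: odd → even — ok.
ΔS = 0: S: 1/2 → 1/2 — ok.
ΔL = 0, ±1 (not L=0↔0): L: 2 → 0, ΔL = -2 — fails.
ΔJ = 0, ±1 (not J=0↔0): J: 3/2 → 1/2, ΔJ = -1 — ok.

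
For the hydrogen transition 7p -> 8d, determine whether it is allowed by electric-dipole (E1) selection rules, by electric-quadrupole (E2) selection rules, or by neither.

E1

Δl = 2 − 1 = +1; l_i + l_f = 3.
E1 (Δl = ±1): satisfied.
E2 (Δl = 0,±2, l_i+l_f ≥ 2): not satisfied.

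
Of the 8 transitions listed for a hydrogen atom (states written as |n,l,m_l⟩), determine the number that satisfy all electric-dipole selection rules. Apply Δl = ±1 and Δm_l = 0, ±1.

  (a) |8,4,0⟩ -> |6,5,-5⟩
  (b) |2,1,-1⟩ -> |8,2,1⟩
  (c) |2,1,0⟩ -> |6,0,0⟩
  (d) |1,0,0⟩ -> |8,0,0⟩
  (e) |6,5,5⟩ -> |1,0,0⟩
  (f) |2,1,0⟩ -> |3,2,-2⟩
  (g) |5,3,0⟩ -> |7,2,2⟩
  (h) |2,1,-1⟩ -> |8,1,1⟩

1

(a) forbidden — Δm_l = -5 (E1 requires Δm_l = 0, ±1)
(b) forbidden — Δm_l = +2 (E1 requires Δm_l = 0, ±1)
(c) allowed
(d) forbidden — Δl = +0 (E1 requires Δl = ±1)
(e) forbidden — Δl = -5 (E1 requires Δl = ±1); Δm_l = -5 (E1 requires Δm_l = 0, ±1)
(f) forbidden — Δm_l = -2 (E1 requires Δm_l = 0, ±1)
(g) forbidden — Δm_l = +2 (E1 requires Δm_l = 0, ±1)
(h) forbidden — Δl = +0 (E1 requires Δl = ±1); Δm_l = +2 (E1 requires Δm_l = 0, ±1)
Total allowed: 1 of 8.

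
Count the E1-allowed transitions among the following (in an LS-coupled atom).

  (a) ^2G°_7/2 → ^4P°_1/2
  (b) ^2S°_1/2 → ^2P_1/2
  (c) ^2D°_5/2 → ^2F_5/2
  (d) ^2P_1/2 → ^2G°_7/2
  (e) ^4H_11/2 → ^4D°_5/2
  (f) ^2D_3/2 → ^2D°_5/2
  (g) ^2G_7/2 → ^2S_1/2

3

(a) forbidden (parity, ΔS, ΔL, ΔJ fail)
(b) allowed
(c) allowed
(d) forbidden (ΔL, ΔJ fail)
(e) forbidden (ΔL, ΔJ fail)
(f) allowed
(g) forbidden (parity, ΔL, ΔJ fail)
Total allowed: 3 of 7.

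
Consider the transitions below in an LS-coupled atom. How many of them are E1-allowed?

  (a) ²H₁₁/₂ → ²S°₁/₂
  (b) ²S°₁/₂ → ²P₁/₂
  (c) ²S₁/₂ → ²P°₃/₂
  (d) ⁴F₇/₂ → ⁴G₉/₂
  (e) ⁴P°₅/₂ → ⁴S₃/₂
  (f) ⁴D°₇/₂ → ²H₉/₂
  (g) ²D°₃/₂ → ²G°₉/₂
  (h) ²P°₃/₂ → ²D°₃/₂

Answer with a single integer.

3

(a) forbidden (ΔL, ΔJ fail)
(b) allowed
(c) allowed
(d) forbidden (parity fails)
(e) allowed
(f) forbidden (ΔS, ΔL fail)
(g) forbidden (parity, ΔL, ΔJ fail)
(h) forbidden (parity fails)
Total allowed: 3 of 8.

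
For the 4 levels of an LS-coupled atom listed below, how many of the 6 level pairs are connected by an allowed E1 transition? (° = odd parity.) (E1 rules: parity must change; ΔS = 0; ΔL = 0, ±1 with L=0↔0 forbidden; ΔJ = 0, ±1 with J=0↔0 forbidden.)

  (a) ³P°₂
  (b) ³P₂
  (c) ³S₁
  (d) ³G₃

(a)–(b): allowed.
(a)–(c): allowed.
(a)–(d): forbidden (ΔL).
(b)–(c): forbidden (parity).
(b)–(d): forbidden (parity, ΔL).
(c)–(d): forbidden (parity, ΔL, ΔJ).
Allowed pairs: 2 of 6.

2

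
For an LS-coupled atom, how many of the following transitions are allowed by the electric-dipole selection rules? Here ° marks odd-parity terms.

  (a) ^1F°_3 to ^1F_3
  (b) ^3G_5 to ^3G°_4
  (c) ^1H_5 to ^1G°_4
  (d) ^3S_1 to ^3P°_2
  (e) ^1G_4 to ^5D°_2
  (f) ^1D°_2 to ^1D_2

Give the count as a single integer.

5

(a) allowed
(b) allowed
(c) allowed
(d) allowed
(e) forbidden (ΔS, ΔL, ΔJ fail)
(f) allowed
Total allowed: 5 of 6.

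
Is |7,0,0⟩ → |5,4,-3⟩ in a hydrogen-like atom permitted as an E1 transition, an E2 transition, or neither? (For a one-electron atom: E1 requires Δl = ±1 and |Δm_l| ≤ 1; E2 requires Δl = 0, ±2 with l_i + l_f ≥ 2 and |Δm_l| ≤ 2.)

Δl = 4 − 0 = +4; l_i + l_f = 4.
Δm_l = -3.
E1 (Δl = ±1, |Δm_l| ≤ 1): not satisfied.
E2 (Δl = 0,±2, l_i+l_f ≥ 2, |Δm_l| ≤ 2): not satisfied.

neither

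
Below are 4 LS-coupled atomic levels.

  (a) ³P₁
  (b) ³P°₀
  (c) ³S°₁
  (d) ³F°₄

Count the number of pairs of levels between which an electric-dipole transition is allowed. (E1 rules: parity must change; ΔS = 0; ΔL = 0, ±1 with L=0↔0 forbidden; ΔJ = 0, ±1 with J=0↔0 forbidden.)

2

(a)–(b): allowed.
(a)–(c): allowed.
(a)–(d): forbidden (ΔL, ΔJ).
(b)–(c): forbidden (parity).
(b)–(d): forbidden (parity, ΔL, ΔJ).
(c)–(d): forbidden (parity, ΔL, ΔJ).
Allowed pairs: 2 of 6.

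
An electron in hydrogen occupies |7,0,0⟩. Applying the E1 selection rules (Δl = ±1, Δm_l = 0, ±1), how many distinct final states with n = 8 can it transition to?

3

E1 requires Δl = ±1, so l_f ∈ {-1, 1}; with 0 ≤ l_f ≤ n_f−1 = 7, the allowed l_f values are {1}.
For l_f = 1: m_f ∈ {m_i−1, m_i, m_i+1} ∩ [−1, 1] = {-1, 0, 1} → 3 states.
Total: 3.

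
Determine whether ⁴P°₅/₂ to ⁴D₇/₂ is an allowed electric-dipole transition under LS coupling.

allowed

Reading off the term symbols: S 3/2→3/2, L 1→2, J 5/2→7/2, parity odd→even.
Parity must change: odd → even — satisfied.
ΔS = 0: S: 3/2 → 3/2 — satisfied.
ΔL = 0, ±1 (not L=0↔0): L: 1 → 2, ΔL = +1 — satisfied.
ΔJ = 0, ±1 (not J=0↔0): J: 5/2 → 7/2, ΔJ = +1 — satisfied.
All four E1 rules are satisfied.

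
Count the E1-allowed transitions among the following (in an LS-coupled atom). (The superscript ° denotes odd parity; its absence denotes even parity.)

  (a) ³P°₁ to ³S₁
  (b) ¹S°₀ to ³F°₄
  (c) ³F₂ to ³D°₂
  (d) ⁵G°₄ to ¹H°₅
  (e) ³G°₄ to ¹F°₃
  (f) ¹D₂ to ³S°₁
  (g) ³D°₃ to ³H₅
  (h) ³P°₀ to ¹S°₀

(a) allowed
(b) forbidden (parity, ΔS, ΔL, ΔJ fail)
(c) allowed
(d) forbidden (parity, ΔS fail)
(e) forbidden (parity, ΔS fail)
(f) forbidden (ΔS, ΔL fail)
(g) forbidden (ΔL, ΔJ fail)
(h) forbidden (parity, ΔS, ΔJ fail)
Total allowed: 2 of 8.

2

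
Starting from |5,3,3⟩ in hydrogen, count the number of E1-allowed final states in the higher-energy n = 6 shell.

E1 requires Δl = ±1, so l_f ∈ {2, 4}; with 0 ≤ l_f ≤ n_f−1 = 5, the allowed l_f values are {2, 4}.
For l_f = 2: m_f ∈ {m_i−1, m_i, m_i+1} ∩ [−2, 2] = {2} → 1 state.
For l_f = 4: m_f ∈ {m_i−1, m_i, m_i+1} ∩ [−4, 4] = {2, 3, 4} → 3 states.
Total: 4.

4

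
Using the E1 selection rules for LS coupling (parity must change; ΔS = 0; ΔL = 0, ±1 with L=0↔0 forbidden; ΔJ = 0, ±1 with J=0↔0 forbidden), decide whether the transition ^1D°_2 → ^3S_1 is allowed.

Reading off the term symbols: S 0→1, L 2→0, J 2→1, parity odd→even.
Parity must change: odd → even — passes.
ΔS = 0: S: 0 → 1 — fails.
ΔL = 0, ±1 (not L=0↔0): L: 2 → 0, ΔL = -2 — fails.
ΔJ = 0, ±1 (not J=0↔0): J: 2 → 1, ΔJ = -1 — passes.
Rule(s) violated: ΔS, ΔL.

forbidden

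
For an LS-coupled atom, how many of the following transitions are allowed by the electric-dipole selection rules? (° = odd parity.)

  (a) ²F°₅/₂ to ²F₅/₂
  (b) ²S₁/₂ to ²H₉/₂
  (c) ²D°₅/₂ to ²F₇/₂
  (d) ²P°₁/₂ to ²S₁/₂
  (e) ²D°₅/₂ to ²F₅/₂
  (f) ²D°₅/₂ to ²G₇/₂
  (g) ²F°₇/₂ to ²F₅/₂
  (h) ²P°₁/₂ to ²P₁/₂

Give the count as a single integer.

(a) allowed
(b) forbidden (parity, ΔL, ΔJ fail)
(c) allowed
(d) allowed
(e) allowed
(f) forbidden (ΔL fails)
(g) allowed
(h) allowed
Total allowed: 6 of 8.

6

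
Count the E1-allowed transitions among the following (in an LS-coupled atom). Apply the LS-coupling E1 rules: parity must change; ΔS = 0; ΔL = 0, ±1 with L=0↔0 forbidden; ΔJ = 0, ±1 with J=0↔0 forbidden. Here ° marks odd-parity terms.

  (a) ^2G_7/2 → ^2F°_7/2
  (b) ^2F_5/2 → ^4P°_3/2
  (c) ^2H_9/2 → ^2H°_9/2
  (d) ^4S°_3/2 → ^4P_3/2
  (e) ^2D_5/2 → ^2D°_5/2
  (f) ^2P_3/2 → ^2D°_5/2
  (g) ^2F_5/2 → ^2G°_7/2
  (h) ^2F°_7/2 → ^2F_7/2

(a) allowed
(b) forbidden (ΔS, ΔL fail)
(c) allowed
(d) allowed
(e) allowed
(f) allowed
(g) allowed
(h) allowed
Total allowed: 7 of 8.

7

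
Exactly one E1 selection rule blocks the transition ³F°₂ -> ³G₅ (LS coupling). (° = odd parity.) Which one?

the ΔJ = 0, ±1 rule

Initial level: S=1, L=3, J=2, parity odd. Final level: S=1, L=4, J=5, parity even.
Parity must change: odd → even — satisfied.
ΔS = 0: S: 1 → 1 — satisfied.
ΔL = 0, ±1 (not L=0↔0): L: 3 → 4, ΔL = +1 — satisfied.
ΔJ = 0, ±1 (not J=0↔0): J: 2 → 5, ΔJ = +3 — violated.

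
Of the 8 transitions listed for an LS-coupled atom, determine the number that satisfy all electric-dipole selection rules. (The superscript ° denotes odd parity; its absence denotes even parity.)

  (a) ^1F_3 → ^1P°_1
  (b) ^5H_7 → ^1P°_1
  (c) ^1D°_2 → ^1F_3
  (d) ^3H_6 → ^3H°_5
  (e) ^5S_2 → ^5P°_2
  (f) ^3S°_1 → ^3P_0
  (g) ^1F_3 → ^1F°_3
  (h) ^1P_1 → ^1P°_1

(a) forbidden (ΔL, ΔJ fail)
(b) forbidden (ΔS, ΔL, ΔJ fail)
(c) allowed
(d) allowed
(e) allowed
(f) allowed
(g) allowed
(h) allowed
Total allowed: 6 of 8.

6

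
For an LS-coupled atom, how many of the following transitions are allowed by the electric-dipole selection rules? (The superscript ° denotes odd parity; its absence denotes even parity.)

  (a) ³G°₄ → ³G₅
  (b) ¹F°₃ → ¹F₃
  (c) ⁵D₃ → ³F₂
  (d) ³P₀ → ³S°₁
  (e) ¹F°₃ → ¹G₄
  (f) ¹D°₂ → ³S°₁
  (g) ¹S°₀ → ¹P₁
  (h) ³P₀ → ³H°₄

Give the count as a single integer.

5

(a) allowed
(b) allowed
(c) forbidden (parity, ΔS fail)
(d) allowed
(e) allowed
(f) forbidden (parity, ΔS, ΔL fail)
(g) allowed
(h) forbidden (ΔL, ΔJ fail)
Total allowed: 5 of 8.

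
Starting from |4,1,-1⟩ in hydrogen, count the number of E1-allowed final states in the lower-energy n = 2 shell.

E1 requires Δl = ±1, so l_f ∈ {0, 2}; with 0 ≤ l_f ≤ n_f−1 = 1, the allowed l_f values are {0}.
For l_f = 0: m_f ∈ {m_i−1, m_i, m_i+1} ∩ [−0, 0] = {0} → 1 state.
Total: 1.

1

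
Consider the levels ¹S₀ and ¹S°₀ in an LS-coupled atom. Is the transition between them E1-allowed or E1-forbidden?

Reading off the term symbols: S 0→0, L 0→0, J 0→0, parity even→odd.
Parity must change: even → odd — ok.
ΔS = 0: S: 0 → 0 — ok.
ΔL = 0, ±1 (not L=0↔0): L: 0 → 0, ΔL = +0 — fails.
ΔJ = 0, ±1 (not J=0↔0): J: 0 → 0, ΔJ = +0 — fails.
Rule(s) violated: ΔL, ΔJ.

forbidden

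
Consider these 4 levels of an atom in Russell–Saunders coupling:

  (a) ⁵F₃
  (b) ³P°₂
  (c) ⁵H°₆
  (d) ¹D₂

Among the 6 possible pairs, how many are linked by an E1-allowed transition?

0

(a)–(b): forbidden (ΔS, ΔL).
(a)–(c): forbidden (ΔL, ΔJ).
(a)–(d): forbidden (parity, ΔS).
(b)–(c): forbidden (parity, ΔS, ΔL, ΔJ).
(b)–(d): forbidden (ΔS).
(c)–(d): forbidden (ΔS, ΔL, ΔJ).
Allowed pairs: 0 of 6.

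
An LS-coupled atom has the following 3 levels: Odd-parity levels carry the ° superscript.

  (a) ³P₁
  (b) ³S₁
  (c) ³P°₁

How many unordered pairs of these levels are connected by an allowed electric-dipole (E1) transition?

(a)–(b): forbidden (parity).
(a)–(c): allowed.
(b)–(c): allowed.
Allowed pairs: 2 of 3.

2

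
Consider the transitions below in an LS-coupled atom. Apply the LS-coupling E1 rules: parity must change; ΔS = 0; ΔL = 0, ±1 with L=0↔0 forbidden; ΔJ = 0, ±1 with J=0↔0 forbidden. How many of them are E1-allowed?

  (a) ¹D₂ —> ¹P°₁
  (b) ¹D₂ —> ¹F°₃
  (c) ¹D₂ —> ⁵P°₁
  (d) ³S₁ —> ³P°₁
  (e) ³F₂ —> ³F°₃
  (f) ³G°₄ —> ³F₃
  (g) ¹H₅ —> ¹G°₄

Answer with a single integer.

(a) allowed
(b) allowed
(c) forbidden (ΔS fails)
(d) allowed
(e) allowed
(f) allowed
(g) allowed
Total allowed: 6 of 7.

6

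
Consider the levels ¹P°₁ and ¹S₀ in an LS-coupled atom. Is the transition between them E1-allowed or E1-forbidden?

Initial level: S=0, L=1, J=1, parity odd. Final level: S=0, L=0, J=0, parity even.
Parity must change: odd → even — passes.
ΔS = 0: S: 0 → 0 — passes.
ΔL = 0, ±1 (not L=0↔0): L: 1 → 0, ΔL = -1 — passes.
ΔJ = 0, ±1 (not J=0↔0): J: 1 → 0, ΔJ = -1 — passes.
All four E1 rules are satisfied.

allowed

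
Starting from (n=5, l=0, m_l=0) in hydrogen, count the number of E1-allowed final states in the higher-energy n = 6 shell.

3

E1 requires Δl = ±1, so l_f ∈ {-1, 1}; with 0 ≤ l_f ≤ n_f−1 = 5, the allowed l_f values are {1}.
For l_f = 1: m_f ∈ {m_i−1, m_i, m_i+1} ∩ [−1, 1] = {-1, 0, 1} → 3 states.
Total: 3.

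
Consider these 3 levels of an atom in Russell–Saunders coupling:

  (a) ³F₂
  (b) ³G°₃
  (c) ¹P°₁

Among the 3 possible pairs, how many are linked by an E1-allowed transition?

1

(a)–(b): allowed.
(a)–(c): forbidden (ΔS, ΔL).
(b)–(c): forbidden (parity, ΔS, ΔL, ΔJ).
Allowed pairs: 1 of 3.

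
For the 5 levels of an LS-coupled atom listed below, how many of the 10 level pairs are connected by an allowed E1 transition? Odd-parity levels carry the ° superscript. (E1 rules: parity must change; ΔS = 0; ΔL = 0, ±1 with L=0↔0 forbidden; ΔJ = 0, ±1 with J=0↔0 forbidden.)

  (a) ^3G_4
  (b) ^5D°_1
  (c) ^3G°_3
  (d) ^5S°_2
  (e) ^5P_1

(a)–(b): forbidden (ΔS, ΔL, ΔJ).
(a)–(c): allowed.
(a)–(d): forbidden (ΔS, ΔL, ΔJ).
(a)–(e): forbidden (parity, ΔS, ΔL, ΔJ).
(b)–(c): forbidden (parity, ΔS, ΔL, ΔJ).
(b)–(d): forbidden (parity, ΔL).
(b)–(e): allowed.
(c)–(d): forbidden (parity, ΔS, ΔL).
(c)–(e): forbidden (ΔS, ΔL, ΔJ).
(d)–(e): allowed.
Allowed pairs: 3 of 10.

3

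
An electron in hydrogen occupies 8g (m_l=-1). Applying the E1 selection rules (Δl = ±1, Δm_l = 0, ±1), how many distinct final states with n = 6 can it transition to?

E1 requires Δl = ±1, so l_f ∈ {3, 5}; with 0 ≤ l_f ≤ n_f−1 = 5, the allowed l_f values are {3, 5}.
For l_f = 3: m_f ∈ {m_i−1, m_i, m_i+1} ∩ [−3, 3] = {-2, -1, 0} → 3 states.
For l_f = 5: m_f ∈ {m_i−1, m_i, m_i+1} ∩ [−5, 5] = {-2, -1, 0} → 3 states.
Total: 6.

6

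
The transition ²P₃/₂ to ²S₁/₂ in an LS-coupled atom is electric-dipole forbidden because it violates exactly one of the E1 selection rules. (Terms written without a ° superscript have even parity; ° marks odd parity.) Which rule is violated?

parity

Initial level: S=1/2, L=1, J=3/2, parity even. Final level: S=1/2, L=0, J=1/2, parity even.
ΔJ = 0, ±1 (not J=0↔0): J: 3/2 → 1/2, ΔJ = -1 — satisfied.
ΔS = 0: S: 1/2 → 1/2 — satisfied.
Parity must change: even → even — violated.
ΔL = 0, ±1 (not L=0↔0): L: 1 → 0, ΔL = -1 — satisfied.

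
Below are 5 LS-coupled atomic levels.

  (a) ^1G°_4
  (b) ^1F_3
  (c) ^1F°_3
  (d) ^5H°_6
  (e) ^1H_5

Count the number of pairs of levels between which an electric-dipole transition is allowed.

(a)–(b): allowed.
(a)–(c): forbidden (parity).
(a)–(d): forbidden (parity, ΔS, ΔJ).
(a)–(e): allowed.
(b)–(c): allowed.
(b)–(d): forbidden (ΔS, ΔL, ΔJ).
(b)–(e): forbidden (parity, ΔL, ΔJ).
(c)–(d): forbidden (parity, ΔS, ΔL, ΔJ).
(c)–(e): forbidden (ΔL, ΔJ).
(d)–(e): forbidden (ΔS).
Allowed pairs: 3 of 10.

3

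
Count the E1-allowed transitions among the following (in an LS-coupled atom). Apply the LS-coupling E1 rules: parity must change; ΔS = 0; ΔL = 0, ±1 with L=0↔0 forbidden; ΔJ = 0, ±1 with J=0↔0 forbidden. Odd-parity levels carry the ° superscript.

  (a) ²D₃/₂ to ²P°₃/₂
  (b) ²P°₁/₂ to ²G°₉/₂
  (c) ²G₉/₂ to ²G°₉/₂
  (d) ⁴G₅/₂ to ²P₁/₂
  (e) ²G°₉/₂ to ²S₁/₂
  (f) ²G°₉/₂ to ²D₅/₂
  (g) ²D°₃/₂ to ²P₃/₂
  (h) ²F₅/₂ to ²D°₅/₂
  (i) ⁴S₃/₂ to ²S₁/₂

4

(a) allowed
(b) forbidden (parity, ΔL, ΔJ fail)
(c) allowed
(d) forbidden (parity, ΔS, ΔL, ΔJ fail)
(e) forbidden (ΔL, ΔJ fail)
(f) forbidden (ΔL, ΔJ fail)
(g) allowed
(h) allowed
(i) forbidden (parity, ΔS, ΔL fail)
Total allowed: 4 of 9.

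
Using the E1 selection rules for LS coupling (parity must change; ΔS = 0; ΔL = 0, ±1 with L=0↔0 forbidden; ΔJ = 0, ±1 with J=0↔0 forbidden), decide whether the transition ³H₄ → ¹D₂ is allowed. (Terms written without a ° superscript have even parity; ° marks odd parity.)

Reading off the term symbols: S 1→0, L 5→2, J 4→2, parity even→even.
Parity must change: even → even — fails.
ΔS = 0: S: 1 → 0 — fails.
ΔL = 0, ±1 (not L=0↔0): L: 5 → 2, ΔL = -3 — fails.
ΔJ = 0, ±1 (not J=0↔0): J: 4 → 2, ΔJ = -2 — fails.
Rule(s) violated: parity, ΔS, ΔL, ΔJ.

forbidden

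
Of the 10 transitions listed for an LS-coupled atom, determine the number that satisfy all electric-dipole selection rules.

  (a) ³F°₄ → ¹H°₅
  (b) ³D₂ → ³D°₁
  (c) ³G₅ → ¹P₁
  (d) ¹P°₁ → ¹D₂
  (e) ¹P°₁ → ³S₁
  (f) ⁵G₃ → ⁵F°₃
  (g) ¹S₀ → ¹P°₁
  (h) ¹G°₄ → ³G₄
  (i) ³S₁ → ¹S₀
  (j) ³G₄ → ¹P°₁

(a) forbidden (parity, ΔS, ΔL fail)
(b) allowed
(c) forbidden (parity, ΔS, ΔL, ΔJ fail)
(d) allowed
(e) forbidden (ΔS fails)
(f) allowed
(g) allowed
(h) forbidden (ΔS fails)
(i) forbidden (parity, ΔS, ΔL fail)
(j) forbidden (ΔS, ΔL, ΔJ fail)
Total allowed: 4 of 10.

4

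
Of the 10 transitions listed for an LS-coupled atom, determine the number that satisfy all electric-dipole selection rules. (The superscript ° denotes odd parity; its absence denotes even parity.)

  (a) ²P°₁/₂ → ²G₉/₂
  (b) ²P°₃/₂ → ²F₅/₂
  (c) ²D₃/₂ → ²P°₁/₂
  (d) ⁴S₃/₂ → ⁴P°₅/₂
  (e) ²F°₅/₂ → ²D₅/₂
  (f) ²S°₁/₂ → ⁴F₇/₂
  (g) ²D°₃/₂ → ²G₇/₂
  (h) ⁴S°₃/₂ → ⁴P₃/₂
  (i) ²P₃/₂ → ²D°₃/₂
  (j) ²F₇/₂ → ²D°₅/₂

(a) forbidden (ΔL, ΔJ fail)
(b) forbidden (ΔL fails)
(c) allowed
(d) allowed
(e) allowed
(f) forbidden (ΔS, ΔL, ΔJ fail)
(g) forbidden (ΔL, ΔJ fail)
(h) allowed
(i) allowed
(j) allowed
Total allowed: 6 of 10.

6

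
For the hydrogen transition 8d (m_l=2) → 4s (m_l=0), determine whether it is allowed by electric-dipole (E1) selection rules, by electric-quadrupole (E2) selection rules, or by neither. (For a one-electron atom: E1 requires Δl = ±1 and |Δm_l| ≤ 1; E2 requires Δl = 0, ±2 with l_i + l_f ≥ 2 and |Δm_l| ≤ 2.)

E2

Δl = 0 − 2 = -2; l_i + l_f = 2.
Δm_l = -2.
E1 (Δl = ±1, |Δm_l| ≤ 1): not satisfied.
E2 (Δl = 0,±2, l_i+l_f ≥ 2, |Δm_l| ≤ 2): satisfied.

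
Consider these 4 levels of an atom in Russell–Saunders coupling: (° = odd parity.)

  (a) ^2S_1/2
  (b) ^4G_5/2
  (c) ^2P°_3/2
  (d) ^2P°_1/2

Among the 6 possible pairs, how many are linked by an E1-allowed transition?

2

(a)–(b): forbidden (parity, ΔS, ΔL, ΔJ).
(a)–(c): allowed.
(a)–(d): allowed.
(b)–(c): forbidden (ΔS, ΔL).
(b)–(d): forbidden (ΔS, ΔL, ΔJ).
(c)–(d): forbidden (parity).
Allowed pairs: 2 of 6.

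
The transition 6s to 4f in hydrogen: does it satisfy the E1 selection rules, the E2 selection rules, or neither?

neither

Δl = 3 − 0 = +3; l_i + l_f = 3.
E1 (Δl = ±1): not satisfied.
E2 (Δl = 0,±2, l_i+l_f ≥ 2): not satisfied.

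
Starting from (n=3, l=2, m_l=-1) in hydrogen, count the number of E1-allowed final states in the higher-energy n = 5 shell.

5

E1 requires Δl = ±1, so l_f ∈ {1, 3}; with 0 ≤ l_f ≤ n_f−1 = 4, the allowed l_f values are {1, 3}.
For l_f = 1: m_f ∈ {m_i−1, m_i, m_i+1} ∩ [−1, 1] = {-1, 0} → 2 states.
For l_f = 3: m_f ∈ {m_i−1, m_i, m_i+1} ∩ [−3, 3] = {-2, -1, 0} → 3 states.
Total: 5.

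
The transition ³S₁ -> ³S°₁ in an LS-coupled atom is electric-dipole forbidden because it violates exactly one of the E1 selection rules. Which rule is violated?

Initial level: S=1, L=0, J=1, parity even. Final level: S=1, L=0, J=1, parity odd.
Parity must change: even → odd — passes.
ΔS = 0: S: 1 → 1 — passes.
ΔL = 0, ±1 (not L=0↔0): L: 0 → 0, ΔL = +0 — fails.
ΔJ = 0, ±1 (not J=0↔0): J: 1 → 1, ΔJ = +0 — passes.

the L=0 ↔ L=0 exclusion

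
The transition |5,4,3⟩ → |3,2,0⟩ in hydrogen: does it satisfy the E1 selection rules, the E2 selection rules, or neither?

Δl = 2 − 4 = -2; l_i + l_f = 6.
Δm_l = -3.
E1 (Δl = ±1, |Δm_l| ≤ 1): not satisfied.
E2 (Δl = 0,±2, l_i+l_f ≥ 2, |Δm_l| ≤ 2): not satisfied.

neither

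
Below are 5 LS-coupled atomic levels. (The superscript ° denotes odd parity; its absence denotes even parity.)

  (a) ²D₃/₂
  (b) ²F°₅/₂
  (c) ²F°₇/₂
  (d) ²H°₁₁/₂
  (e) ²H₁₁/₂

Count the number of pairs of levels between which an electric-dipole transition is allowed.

(a)–(b): allowed.
(a)–(c): forbidden (ΔJ).
(a)–(d): forbidden (ΔL, ΔJ).
(a)–(e): forbidden (parity, ΔL, ΔJ).
(b)–(c): forbidden (parity).
(b)–(d): forbidden (parity, ΔL, ΔJ).
(b)–(e): forbidden (ΔL, ΔJ).
(c)–(d): forbidden (parity, ΔL, ΔJ).
(c)–(e): forbidden (ΔL, ΔJ).
(d)–(e): allowed.
Allowed pairs: 2 of 10.

2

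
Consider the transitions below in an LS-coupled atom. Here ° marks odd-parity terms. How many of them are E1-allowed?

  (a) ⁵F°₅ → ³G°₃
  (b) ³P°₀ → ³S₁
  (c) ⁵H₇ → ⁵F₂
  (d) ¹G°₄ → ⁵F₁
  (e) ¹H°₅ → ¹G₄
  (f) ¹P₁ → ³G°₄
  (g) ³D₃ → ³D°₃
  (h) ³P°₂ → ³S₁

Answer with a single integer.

(a) forbidden (parity, ΔS, ΔJ fail)
(b) allowed
(c) forbidden (parity, ΔL, ΔJ fail)
(d) forbidden (ΔS, ΔJ fail)
(e) allowed
(f) forbidden (ΔS, ΔL, ΔJ fail)
(g) allowed
(h) allowed
Total allowed: 4 of 8.

4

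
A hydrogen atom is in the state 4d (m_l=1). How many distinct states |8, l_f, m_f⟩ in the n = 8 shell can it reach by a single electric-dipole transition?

E1 requires Δl = ±1, so l_f ∈ {1, 3}; with 0 ≤ l_f ≤ n_f−1 = 7, the allowed l_f values are {1, 3}.
For l_f = 1: m_f ∈ {m_i−1, m_i, m_i+1} ∩ [−1, 1] = {0, 1} → 2 states.
For l_f = 3: m_f ∈ {m_i−1, m_i, m_i+1} ∩ [−3, 3] = {0, 1, 2} → 3 states.
Total: 5.

5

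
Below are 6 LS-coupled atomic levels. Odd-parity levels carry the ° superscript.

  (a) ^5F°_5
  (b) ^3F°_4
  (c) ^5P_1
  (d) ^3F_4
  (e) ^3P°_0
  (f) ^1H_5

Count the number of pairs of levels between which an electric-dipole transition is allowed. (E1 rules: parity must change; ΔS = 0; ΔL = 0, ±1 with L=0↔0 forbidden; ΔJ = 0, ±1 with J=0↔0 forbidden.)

1

(a)–(b): forbidden (parity, ΔS).
(a)–(c): forbidden (ΔL, ΔJ).
(a)–(d): forbidden (ΔS).
(a)–(e): forbidden (parity, ΔS, ΔL, ΔJ).
(a)–(f): forbidden (ΔS, ΔL).
(b)–(c): forbidden (ΔS, ΔL, ΔJ).
(b)–(d): allowed.
(b)–(e): forbidden (parity, ΔL, ΔJ).
(b)–(f): forbidden (ΔS, ΔL).
(c)–(d): forbidden (parity, ΔS, ΔL, ΔJ).
(c)–(e): forbidden (ΔS).
(c)–(f): forbidden (parity, ΔS, ΔL, ΔJ).
(d)–(e): forbidden (ΔL, ΔJ).
(d)–(f): forbidden (parity, ΔS, ΔL).
(e)–(f): forbidden (ΔS, ΔL, ΔJ).
Allowed pairs: 1 of 15.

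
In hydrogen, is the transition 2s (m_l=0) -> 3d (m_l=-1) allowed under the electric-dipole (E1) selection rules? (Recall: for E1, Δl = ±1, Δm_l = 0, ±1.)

forbidden

l: 0 → 2 (Δl = +2). Δl = ±1 violated.
Δm_l = -1 − (0) = -1. E1 requires Δm_l = 0, ±1: satisfied.
The transition is electric-dipole forbidden.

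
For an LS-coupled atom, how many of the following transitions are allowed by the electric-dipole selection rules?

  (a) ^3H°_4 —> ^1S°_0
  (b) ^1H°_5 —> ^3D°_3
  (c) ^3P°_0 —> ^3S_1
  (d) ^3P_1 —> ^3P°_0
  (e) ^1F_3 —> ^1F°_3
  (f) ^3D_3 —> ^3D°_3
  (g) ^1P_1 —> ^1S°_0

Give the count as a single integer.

(a) forbidden (parity, ΔS, ΔL, ΔJ fail)
(b) forbidden (parity, ΔS, ΔL, ΔJ fail)
(c) allowed
(d) allowed
(e) allowed
(f) allowed
(g) allowed
Total allowed: 5 of 7.

5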